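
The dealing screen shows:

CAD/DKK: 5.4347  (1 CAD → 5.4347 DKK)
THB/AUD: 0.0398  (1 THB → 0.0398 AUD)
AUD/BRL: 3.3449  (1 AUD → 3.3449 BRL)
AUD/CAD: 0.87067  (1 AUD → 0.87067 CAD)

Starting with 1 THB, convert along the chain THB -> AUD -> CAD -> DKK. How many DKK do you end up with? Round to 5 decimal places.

1 THB × 0.0398 = 0.0398 AUD
0.0398 AUD × 0.87067 = 0.034652666 CAD
0.034652666 CAD × 5.4347 = 0.1883268439102 DKK

0.18833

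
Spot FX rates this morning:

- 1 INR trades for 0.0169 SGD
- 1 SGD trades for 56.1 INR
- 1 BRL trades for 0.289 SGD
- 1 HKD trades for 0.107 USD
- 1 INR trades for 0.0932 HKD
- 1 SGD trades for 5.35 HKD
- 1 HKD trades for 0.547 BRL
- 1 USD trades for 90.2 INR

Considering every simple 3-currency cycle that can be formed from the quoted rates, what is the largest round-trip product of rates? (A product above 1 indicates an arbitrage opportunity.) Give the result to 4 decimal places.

INR→HKD→USD→INR: 0.0932 × 0.107 × 90.2 = 0.89951
BRL→SGD→HKD→BRL: 0.289 × 5.35 × 0.547 = 0.84574
Maximum is INR→HKD→USD→INR at 0.8995; no arbitrage — every cycle loses value.

0.8995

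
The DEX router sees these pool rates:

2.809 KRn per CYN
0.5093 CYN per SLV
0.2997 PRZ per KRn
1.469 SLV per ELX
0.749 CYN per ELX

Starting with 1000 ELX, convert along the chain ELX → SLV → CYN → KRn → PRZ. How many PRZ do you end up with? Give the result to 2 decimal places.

1000 ELX × 1.469 = 1469 SLV
1469 SLV × 0.5093 = 748.1617 CYN
748.1617 CYN × 2.809 = 2101.5862153 KRn
2101.5862153 KRn × 0.2997 = 629.84538872541 PRZ

629.85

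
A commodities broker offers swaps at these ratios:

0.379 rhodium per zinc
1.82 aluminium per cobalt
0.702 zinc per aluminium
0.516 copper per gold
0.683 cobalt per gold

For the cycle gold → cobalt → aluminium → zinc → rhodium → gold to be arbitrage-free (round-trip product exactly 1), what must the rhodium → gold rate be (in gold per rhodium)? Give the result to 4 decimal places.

Known legs of the cycle: 0.683 × 1.82 × 0.702 × 0.379 = 0.33072605748
For no arbitrage the full-cycle product must be 1, so the missing rate is 1 / 0.33072605748 ≈ 3.023650.

3.0237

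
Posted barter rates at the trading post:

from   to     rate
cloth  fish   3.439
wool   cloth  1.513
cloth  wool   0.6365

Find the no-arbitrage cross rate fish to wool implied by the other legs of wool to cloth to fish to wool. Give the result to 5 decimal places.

Known legs of the cycle: 1.513 × 3.439 = 5.203207
For no arbitrage the full-cycle product must be 1, so the missing rate is 1 / 5.203207 ≈ 0.1921892.

0.19219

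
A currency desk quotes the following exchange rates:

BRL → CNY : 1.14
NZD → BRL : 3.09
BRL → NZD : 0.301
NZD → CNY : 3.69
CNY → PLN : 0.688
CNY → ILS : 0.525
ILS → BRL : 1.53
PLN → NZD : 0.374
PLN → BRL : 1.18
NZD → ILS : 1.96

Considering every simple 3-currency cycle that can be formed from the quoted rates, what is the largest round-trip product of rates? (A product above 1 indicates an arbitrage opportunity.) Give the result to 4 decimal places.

PLN→NZD→CNY→PLN: 0.374 × 3.69 × 0.688 = 0.94948
BRL→CNY→PLN→BRL: 1.14 × 0.688 × 1.18 = 0.92550
BRL→CNY→ILS→BRL: 1.14 × 0.525 × 1.53 = 0.91571
BRL→NZD→ILS→BRL: 0.301 × 1.96 × 1.53 = 0.90264
Maximum is PLN→NZD→CNY→PLN at 0.9495; no arbitrage — every cycle loses value.

0.9495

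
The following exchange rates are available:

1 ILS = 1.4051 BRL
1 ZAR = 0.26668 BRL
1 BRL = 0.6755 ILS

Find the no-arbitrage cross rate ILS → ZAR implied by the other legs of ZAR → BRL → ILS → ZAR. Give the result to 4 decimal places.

5.5512

Known legs of the cycle: 0.26668 × 0.6755 = 0.18014234
For no arbitrage the full-cycle product must be 1, so the missing rate is 1 / 0.18014234 ≈ 5.551166.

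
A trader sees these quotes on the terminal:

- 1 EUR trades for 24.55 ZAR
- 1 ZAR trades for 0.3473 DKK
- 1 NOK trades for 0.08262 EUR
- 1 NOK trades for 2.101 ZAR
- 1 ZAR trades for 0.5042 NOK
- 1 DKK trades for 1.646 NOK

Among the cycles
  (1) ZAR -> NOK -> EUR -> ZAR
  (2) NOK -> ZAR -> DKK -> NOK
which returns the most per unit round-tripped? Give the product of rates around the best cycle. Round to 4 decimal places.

(1) 0.5042 × 0.08262 × 24.55 = 1.02268
(2) 2.101 × 0.3473 × 1.646 = 1.20105
Highest is cycle (2) at 1.2010 (>1, arbitrage).

1.2010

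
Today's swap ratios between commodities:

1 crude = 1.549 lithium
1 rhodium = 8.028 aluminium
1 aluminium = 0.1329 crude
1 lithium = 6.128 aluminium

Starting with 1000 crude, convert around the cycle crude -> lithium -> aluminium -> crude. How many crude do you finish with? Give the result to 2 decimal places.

1000 crude × 1.549 = 1549 lithium
1549 lithium × 6.128 = 9492.272 aluminium
9492.272 aluminium × 0.1329 = 1261.5229488 crude

1261.52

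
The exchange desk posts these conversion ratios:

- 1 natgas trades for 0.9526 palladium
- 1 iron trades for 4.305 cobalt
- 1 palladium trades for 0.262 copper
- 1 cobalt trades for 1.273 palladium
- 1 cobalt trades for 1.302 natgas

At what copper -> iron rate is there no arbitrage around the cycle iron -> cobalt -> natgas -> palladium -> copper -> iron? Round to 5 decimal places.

0.71483

Known legs of the cycle: 4.305 × 1.302 × 0.9526 × 0.262 = 1.398930079932
For no arbitrage the full-cycle product must be 1, so the missing rate is 1 / 1.398930079932 ≈ 0.7148320.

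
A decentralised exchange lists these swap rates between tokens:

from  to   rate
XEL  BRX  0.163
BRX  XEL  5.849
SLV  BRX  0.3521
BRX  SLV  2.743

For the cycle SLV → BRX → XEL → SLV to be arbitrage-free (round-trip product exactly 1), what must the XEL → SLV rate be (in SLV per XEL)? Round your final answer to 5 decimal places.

0.48557

Known legs of the cycle: 0.3521 × 5.849 = 2.0594329
For no arbitrage the full-cycle product must be 1, so the missing rate is 1 / 2.0594329 ≈ 0.4855706.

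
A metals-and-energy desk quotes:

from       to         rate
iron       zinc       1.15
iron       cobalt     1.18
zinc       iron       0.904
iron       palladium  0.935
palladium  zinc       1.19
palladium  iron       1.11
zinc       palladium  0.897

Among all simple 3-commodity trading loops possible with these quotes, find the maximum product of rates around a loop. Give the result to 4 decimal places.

zinc→palladium→iron→zinc: 0.897 × 1.11 × 1.15 = 1.14502
zinc→iron→palladium→zinc: 0.904 × 0.935 × 1.19 = 1.00584
Maximum is zinc→palladium→iron→zinc at 1.1450; arbitrage exists.

1.1450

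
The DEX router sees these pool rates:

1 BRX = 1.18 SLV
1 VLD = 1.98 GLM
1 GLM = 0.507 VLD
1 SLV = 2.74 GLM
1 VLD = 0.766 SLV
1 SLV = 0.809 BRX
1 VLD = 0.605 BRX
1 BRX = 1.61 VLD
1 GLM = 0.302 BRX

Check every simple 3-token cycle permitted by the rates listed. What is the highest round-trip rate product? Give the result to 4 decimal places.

GLM→VLD→SLV→GLM: 0.507 × 0.766 × 2.74 = 1.06411
BRX→VLD→SLV→BRX: 1.61 × 0.766 × 0.809 = 0.99771
BRX→SLV→GLM→BRX: 1.18 × 2.74 × 0.302 = 0.97643
BRX→VLD→GLM→BRX: 1.61 × 1.98 × 0.302 = 0.96272
Maximum is GLM→VLD→SLV→GLM at 1.0641; arbitrage exists.

1.0641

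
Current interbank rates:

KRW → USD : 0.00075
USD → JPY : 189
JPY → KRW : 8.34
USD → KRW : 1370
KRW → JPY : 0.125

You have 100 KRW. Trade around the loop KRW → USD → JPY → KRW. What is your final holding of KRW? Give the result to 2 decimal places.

100 KRW × 0.00075 = 0.075 USD
0.075 USD × 189 = 14.175 JPY
14.175 JPY × 8.34 = 118.2195 KRW

118.22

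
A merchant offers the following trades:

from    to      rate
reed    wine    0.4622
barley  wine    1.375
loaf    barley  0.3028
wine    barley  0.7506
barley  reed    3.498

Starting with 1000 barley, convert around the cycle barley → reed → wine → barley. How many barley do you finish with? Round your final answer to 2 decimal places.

1213.55

1000 barley × 3.498 = 3498 reed
3498 reed × 0.4622 = 1616.7756 wine
1616.7756 wine × 0.7506 = 1213.55176536 barley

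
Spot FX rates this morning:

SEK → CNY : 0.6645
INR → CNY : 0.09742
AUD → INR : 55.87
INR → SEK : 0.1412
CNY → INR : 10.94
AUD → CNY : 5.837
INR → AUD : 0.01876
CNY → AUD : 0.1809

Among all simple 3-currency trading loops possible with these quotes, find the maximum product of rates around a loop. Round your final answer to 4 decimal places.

1.1980

CNY→INR→AUD→CNY: 10.94 × 0.01876 × 5.837 = 1.19795
SEK→CNY→INR→SEK: 0.6645 × 10.94 × 0.1412 = 1.02647
CNY→AUD→INR→CNY: 0.1809 × 55.87 × 0.09742 = 0.98461
Maximum is CNY→INR→AUD→CNY at 1.1980; arbitrage exists.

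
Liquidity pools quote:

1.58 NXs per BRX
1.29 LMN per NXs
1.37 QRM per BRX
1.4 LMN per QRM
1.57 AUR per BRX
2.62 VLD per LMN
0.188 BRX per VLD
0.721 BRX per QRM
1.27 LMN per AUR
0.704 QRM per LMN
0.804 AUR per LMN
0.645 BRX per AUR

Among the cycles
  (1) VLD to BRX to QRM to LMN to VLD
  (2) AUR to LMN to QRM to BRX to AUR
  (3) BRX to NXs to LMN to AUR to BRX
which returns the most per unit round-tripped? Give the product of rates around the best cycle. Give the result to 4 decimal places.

(1) 0.188 × 1.37 × 1.4 × 2.62 = 0.94473
(2) 1.27 × 0.704 × 0.721 × 1.57 = 1.01207
(3) 1.58 × 1.29 × 0.804 × 0.645 = 1.05697
Highest is cycle (3) at 1.0570 (>1, arbitrage).

1.0570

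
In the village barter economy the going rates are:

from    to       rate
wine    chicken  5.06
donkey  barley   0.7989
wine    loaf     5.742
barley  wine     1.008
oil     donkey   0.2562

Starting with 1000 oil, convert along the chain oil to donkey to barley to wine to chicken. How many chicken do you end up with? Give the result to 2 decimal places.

1000 oil × 0.2562 = 256.2 donkey
256.2 donkey × 0.7989 = 204.67818 barley
204.67818 barley × 1.008 = 206.31560544 wine
206.31560544 wine × 5.06 = 1043.9569635264 chicken

1043.96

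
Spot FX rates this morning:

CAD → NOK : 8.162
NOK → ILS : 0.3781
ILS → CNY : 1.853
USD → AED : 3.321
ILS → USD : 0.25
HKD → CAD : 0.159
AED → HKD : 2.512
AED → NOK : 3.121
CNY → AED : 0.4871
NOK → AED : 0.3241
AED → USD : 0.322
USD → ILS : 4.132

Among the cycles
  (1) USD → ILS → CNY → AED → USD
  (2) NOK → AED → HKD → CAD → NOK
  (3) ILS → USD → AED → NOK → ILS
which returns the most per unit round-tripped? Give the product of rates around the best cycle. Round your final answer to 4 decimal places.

1.2009

(1) 4.132 × 1.853 × 0.4871 × 0.322 = 1.20091
(2) 0.3241 × 2.512 × 0.159 × 8.162 = 1.05656
(3) 0.25 × 3.321 × 3.121 × 0.3781 = 0.97974
Highest is cycle (1) at 1.2009 (>1, arbitrage).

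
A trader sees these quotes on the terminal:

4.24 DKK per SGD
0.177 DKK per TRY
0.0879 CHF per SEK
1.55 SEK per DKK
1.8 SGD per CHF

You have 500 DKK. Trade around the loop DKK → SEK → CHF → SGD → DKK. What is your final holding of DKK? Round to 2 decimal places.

519.91

500 DKK × 1.55 = 775 SEK
775 SEK × 0.0879 = 68.1225 CHF
68.1225 CHF × 1.8 = 122.6205 SGD
122.6205 SGD × 4.24 = 519.91092 DKK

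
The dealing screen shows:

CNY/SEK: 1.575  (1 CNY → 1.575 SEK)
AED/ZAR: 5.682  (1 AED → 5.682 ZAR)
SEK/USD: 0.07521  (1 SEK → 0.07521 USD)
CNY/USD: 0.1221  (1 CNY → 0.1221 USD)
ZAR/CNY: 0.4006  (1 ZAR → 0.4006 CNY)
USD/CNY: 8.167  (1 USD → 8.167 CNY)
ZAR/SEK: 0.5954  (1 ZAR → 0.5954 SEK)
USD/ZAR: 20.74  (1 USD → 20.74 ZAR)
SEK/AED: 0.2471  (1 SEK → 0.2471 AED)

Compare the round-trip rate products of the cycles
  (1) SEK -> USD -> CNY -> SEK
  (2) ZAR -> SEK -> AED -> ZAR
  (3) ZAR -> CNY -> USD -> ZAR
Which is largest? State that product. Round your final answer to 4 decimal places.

(1) 0.07521 × 8.167 × 1.575 = 0.96743
(2) 0.5954 × 0.2471 × 5.682 = 0.83595
(3) 0.4006 × 0.1221 × 20.74 = 1.01446
Highest is cycle (3) at 1.0145 (>1, arbitrage).

1.0145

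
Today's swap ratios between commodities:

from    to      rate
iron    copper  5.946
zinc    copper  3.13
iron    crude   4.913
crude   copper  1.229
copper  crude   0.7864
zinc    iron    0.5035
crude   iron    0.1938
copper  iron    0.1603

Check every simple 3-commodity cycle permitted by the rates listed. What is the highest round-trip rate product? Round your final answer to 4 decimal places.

0.9679

iron→crude→copper→iron: 4.913 × 1.229 × 0.1603 = 0.96790
iron→copper→crude→iron: 5.946 × 0.7864 × 0.1938 = 0.90620
Maximum is iron→crude→copper→iron at 0.9679; no arbitrage — every cycle loses value.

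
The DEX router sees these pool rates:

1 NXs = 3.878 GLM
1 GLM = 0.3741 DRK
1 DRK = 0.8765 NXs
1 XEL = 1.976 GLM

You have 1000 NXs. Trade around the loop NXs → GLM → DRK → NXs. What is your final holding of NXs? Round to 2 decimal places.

1000 NXs × 3.878 = 3878 GLM
3878 GLM × 0.3741 = 1450.7598 DRK
1450.7598 DRK × 0.8765 = 1271.5909647 NXs

1271.59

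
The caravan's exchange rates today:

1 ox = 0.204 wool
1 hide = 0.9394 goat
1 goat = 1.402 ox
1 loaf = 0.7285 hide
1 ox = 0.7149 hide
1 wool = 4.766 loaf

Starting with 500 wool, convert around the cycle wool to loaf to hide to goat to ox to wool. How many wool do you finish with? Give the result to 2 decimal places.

500 wool × 4.766 = 2383 loaf
2383 loaf × 0.7285 = 1736.0155 hide
1736.0155 hide × 0.9394 = 1630.8129607 goat
1630.8129607 goat × 1.402 = 2286.3997709014 ox
2286.3997709014 ox × 0.204 = 466.4255532638856 wool

466.43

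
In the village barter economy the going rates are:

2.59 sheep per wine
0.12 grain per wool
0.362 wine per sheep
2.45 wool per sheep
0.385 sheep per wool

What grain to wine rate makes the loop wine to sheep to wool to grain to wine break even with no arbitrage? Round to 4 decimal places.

Known legs of the cycle: 2.59 × 2.45 × 0.12 = 0.76146
For no arbitrage the full-cycle product must be 1, so the missing rate is 1 / 0.76146 ≈ 1.313267.

1.3133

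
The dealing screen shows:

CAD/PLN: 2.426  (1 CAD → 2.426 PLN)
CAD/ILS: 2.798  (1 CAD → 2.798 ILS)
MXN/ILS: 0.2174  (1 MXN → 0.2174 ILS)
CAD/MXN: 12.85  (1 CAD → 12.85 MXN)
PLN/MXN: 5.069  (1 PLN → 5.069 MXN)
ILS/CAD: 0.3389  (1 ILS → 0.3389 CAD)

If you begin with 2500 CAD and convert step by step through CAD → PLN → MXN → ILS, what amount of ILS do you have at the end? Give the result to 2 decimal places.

6683.63

2500 CAD × 2.426 = 6065 PLN
6065 PLN × 5.069 = 30743.485 MXN
30743.485 MXN × 0.2174 = 6683.633639 ILS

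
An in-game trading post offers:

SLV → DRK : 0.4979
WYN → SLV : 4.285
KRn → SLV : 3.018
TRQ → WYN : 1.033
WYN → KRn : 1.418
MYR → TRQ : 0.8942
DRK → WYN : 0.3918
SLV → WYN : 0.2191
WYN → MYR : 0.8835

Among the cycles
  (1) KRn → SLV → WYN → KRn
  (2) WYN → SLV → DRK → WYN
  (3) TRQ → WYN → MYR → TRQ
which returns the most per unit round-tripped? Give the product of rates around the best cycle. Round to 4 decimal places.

(1) 3.018 × 0.2191 × 1.418 = 0.93764
(2) 4.285 × 0.4979 × 0.3918 = 0.83591
(3) 1.033 × 0.8835 × 0.8942 = 0.81610
Highest is cycle (1) at 0.9376 (≤1, no arbitrage).

0.9376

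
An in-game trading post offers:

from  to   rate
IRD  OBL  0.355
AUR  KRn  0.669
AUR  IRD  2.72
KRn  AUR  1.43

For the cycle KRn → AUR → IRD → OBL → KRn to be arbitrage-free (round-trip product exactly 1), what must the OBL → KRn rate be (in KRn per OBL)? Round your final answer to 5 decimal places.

0.72421

Known legs of the cycle: 1.43 × 2.72 × 0.355 = 1.380808
For no arbitrage the full-cycle product must be 1, so the missing rate is 1 / 1.380808 ≈ 0.7242136.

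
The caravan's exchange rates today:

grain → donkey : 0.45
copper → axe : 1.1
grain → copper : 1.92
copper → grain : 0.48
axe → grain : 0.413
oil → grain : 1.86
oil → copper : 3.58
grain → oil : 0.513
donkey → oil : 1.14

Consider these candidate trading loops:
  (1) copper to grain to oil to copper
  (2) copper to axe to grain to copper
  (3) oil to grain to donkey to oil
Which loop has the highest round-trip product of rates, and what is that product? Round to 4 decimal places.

0.9542

(1) 0.48 × 0.513 × 3.58 = 0.88154
(2) 1.1 × 0.413 × 1.92 = 0.87226
(3) 1.86 × 0.45 × 1.14 = 0.95418
Highest is cycle (3) at 0.9542 (≤1, no arbitrage).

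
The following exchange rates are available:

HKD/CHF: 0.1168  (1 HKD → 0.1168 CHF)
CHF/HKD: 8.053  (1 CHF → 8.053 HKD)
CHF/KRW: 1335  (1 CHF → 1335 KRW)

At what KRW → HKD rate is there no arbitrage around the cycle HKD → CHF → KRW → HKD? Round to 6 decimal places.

0.006413

Known legs of the cycle: 0.1168 × 1335 = 155.928
For no arbitrage the full-cycle product must be 1, so the missing rate is 1 / 155.928 ≈ 0.00641322.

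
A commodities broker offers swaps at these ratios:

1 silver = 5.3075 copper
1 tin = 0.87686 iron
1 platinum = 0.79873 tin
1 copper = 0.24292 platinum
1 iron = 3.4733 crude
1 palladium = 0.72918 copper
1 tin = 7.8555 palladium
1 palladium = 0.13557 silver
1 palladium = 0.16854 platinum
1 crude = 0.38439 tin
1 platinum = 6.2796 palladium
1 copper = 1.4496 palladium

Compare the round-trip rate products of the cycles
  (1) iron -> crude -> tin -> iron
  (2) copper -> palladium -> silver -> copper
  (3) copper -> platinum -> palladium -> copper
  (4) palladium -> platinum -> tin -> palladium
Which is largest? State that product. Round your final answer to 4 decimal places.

(1) 3.4733 × 0.38439 × 0.87686 = 1.17070
(2) 1.4496 × 0.13557 × 5.3075 = 1.04304
(3) 0.24292 × 6.2796 × 0.72918 = 1.11232
(4) 0.16854 × 0.79873 × 7.8555 = 1.05749
Highest is cycle (1) at 1.1707 (>1, arbitrage).

1.1707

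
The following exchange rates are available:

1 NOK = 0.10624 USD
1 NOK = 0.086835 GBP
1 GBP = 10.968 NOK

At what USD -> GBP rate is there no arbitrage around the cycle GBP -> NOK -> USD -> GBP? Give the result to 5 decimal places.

0.85819

Known legs of the cycle: 10.968 × 0.10624 = 1.16524032
For no arbitrage the full-cycle product must be 1, so the missing rate is 1 / 1.16524032 ≈ 0.8581921.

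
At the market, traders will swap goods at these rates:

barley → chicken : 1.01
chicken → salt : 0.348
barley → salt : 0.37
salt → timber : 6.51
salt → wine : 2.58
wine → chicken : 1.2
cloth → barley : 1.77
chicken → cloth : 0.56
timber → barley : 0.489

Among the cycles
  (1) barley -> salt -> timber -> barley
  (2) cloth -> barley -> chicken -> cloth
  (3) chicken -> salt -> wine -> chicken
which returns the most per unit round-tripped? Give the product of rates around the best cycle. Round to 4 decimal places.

(1) 0.37 × 6.51 × 0.489 = 1.17785
(2) 1.77 × 1.01 × 0.56 = 1.00111
(3) 0.348 × 2.58 × 1.2 = 1.07741
Highest is cycle (1) at 1.1779 (>1, arbitrage).

1.1779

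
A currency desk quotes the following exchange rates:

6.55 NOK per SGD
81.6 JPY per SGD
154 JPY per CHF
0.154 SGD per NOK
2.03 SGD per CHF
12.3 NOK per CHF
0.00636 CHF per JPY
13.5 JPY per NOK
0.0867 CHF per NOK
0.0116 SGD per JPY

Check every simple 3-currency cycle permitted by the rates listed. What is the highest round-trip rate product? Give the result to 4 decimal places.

CHF→SGD→NOK→CHF: 2.03 × 6.55 × 0.0867 = 1.15281
CHF→NOK→JPY→CHF: 12.3 × 13.5 × 0.00636 = 1.05608
CHF→SGD→JPY→CHF: 2.03 × 81.6 × 0.00636 = 1.05352
SGD→NOK→JPY→SGD: 6.55 × 13.5 × 0.0116 = 1.02573
Maximum is CHF→SGD→NOK→CHF at 1.1528; arbitrage exists.

1.1528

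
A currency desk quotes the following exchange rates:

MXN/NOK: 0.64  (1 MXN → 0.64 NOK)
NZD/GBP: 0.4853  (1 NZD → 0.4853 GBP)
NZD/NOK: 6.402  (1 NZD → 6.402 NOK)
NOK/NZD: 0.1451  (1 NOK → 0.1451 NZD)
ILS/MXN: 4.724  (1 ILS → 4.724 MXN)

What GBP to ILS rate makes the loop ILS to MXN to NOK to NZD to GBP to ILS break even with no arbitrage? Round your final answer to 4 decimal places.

Known legs of the cycle: 4.724 × 0.64 × 0.1451 × 0.4853 = 0.2128960318208
For no arbitrage the full-cycle product must be 1, so the missing rate is 1 / 0.2128960318208 ≈ 4.697128.

4.6971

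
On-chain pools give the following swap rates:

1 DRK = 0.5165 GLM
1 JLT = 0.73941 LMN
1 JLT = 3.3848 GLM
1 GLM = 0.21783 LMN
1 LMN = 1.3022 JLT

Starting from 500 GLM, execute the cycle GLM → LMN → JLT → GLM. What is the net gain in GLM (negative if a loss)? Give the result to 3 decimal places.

-19.937

500 GLM × 0.21783 = 108.915 LMN
108.915 LMN × 1.3022 = 141.829113 JLT
141.829113 JLT × 3.3848 = 480.0631816824 GLM
Net change: 480.0631816824 − 500 = -19.9368183176 GLM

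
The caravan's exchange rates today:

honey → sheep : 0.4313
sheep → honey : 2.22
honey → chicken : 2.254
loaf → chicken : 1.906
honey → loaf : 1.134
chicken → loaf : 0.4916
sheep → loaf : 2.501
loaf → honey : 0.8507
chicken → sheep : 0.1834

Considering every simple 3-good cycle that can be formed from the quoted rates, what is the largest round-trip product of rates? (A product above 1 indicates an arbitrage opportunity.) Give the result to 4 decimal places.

chicken→loaf→honey→chicken: 0.4916 × 0.8507 × 2.254 = 0.94263
chicken→sheep→honey→chicken: 0.1834 × 2.22 × 2.254 = 0.91771
sheep→loaf→honey→sheep: 2.501 × 0.8507 × 0.4313 = 0.91763
chicken→sheep→loaf→chicken: 0.1834 × 2.501 × 1.906 = 0.87425
Maximum is chicken→loaf→honey→chicken at 0.9426; no arbitrage — every cycle loses value.

0.9426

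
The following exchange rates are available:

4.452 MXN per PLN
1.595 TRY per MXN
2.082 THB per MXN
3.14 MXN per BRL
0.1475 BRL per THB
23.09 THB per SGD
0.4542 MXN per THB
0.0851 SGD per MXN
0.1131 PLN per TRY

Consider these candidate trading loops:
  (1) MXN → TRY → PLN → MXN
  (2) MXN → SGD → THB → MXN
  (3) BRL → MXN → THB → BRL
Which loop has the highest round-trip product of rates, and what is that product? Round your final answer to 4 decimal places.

0.9643

(1) 1.595 × 0.1131 × 4.452 = 0.80312
(2) 0.0851 × 23.09 × 0.4542 = 0.89248
(3) 3.14 × 2.082 × 0.1475 = 0.96428
Highest is cycle (3) at 0.9643 (≤1, no arbitrage).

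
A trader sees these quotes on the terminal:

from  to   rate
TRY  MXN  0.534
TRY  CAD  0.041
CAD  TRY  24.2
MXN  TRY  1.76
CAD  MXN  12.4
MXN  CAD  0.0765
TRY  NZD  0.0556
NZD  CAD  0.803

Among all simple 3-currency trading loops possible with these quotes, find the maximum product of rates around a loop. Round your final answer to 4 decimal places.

NZD→CAD→TRY→NZD: 0.803 × 24.2 × 0.0556 = 1.08045
MXN→CAD→TRY→MXN: 0.0765 × 24.2 × 0.534 = 0.98859
MXN→TRY→CAD→MXN: 1.76 × 0.041 × 12.4 = 0.89478
Maximum is NZD→CAD→TRY→NZD at 1.0805; arbitrage exists.

1.0805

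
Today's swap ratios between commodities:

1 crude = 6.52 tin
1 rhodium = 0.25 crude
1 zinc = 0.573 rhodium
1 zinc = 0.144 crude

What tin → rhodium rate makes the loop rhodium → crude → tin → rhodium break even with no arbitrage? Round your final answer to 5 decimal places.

0.61350

Known legs of the cycle: 0.25 × 6.52 = 1.63
For no arbitrage the full-cycle product must be 1, so the missing rate is 1 / 1.63 ≈ 0.6134969.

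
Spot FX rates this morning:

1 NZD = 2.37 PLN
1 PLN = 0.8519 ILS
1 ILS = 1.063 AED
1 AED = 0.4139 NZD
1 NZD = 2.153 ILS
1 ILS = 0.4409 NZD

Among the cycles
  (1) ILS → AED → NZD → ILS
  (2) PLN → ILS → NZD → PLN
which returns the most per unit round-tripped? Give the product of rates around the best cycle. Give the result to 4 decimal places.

(1) 1.063 × 0.4139 × 2.153 = 0.94727
(2) 0.8519 × 0.4409 × 2.37 = 0.89018
Highest is cycle (1) at 0.9473 (≤1, no arbitrage).

0.9473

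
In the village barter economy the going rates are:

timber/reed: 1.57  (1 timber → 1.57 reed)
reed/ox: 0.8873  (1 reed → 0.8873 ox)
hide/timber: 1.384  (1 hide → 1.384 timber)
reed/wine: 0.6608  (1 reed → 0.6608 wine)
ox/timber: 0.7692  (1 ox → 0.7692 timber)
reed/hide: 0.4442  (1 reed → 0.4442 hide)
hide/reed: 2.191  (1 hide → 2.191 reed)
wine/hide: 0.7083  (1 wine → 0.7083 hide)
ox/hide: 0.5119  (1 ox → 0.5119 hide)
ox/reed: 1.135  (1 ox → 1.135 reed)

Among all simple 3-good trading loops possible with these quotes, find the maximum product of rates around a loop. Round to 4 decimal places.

reed→ox→timber→reed: 0.8873 × 0.7692 × 1.57 = 1.07154
wine→hide→reed→wine: 0.7083 × 2.191 × 0.6608 = 1.02549
reed→ox→hide→reed: 0.8873 × 0.5119 × 2.191 = 0.99517
reed→hide→timber→reed: 0.4442 × 1.384 × 1.57 = 0.96519
Maximum is reed→ox→timber→reed at 1.0715; arbitrage exists.

1.0715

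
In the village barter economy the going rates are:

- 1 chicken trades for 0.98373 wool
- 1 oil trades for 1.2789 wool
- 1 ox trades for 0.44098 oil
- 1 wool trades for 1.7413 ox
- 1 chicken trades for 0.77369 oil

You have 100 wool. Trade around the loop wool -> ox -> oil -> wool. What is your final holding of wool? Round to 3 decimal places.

98.204

100 wool × 1.7413 = 174.13 ox
174.13 ox × 0.44098 = 76.7878474 oil
76.7878474 oil × 1.2789 = 98.20397803986 wool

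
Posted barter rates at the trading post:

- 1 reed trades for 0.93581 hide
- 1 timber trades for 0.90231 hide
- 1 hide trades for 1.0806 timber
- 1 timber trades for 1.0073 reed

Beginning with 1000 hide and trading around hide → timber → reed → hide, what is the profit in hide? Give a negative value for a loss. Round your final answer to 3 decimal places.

18.618

1000 hide × 1.0806 = 1080.6 timber
1080.6 timber × 1.0073 = 1088.48838 reed
1088.48838 reed × 0.93581 = 1018.6183108878 hide
Net change: 1018.6183108878 − 1000 = 18.6183108878 hide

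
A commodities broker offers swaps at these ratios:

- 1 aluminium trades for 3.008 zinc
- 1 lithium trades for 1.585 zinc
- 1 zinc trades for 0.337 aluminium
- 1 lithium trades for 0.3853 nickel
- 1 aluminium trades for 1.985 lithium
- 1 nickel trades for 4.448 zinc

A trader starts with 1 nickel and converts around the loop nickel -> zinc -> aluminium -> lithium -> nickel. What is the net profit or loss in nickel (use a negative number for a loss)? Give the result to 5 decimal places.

0.14645

1 nickel × 4.448 = 4.448 zinc
4.448 zinc × 0.337 = 1.498976 aluminium
1.498976 aluminium × 1.985 = 2.97546736 lithium
2.97546736 lithium × 0.3853 = 1.146447573808 nickel
Net change: 1.146447573808 − 1 = 0.146447573808 nickel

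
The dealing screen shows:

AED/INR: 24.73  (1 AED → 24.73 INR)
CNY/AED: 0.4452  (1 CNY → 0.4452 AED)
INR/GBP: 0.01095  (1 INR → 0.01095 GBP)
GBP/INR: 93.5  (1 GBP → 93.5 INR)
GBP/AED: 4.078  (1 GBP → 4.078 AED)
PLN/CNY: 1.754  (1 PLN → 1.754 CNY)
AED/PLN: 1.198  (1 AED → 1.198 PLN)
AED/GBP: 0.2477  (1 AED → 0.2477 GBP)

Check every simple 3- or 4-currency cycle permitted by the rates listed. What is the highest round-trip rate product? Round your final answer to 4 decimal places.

1.1043

AED→INR→GBP→AED: 24.73 × 0.01095 × 4.078 = 1.10430
AED→PLN→CNY→AED: 1.198 × 1.754 × 0.4452 = 0.93550
Maximum is AED→INR→GBP→AED at 1.1043; arbitrage exists.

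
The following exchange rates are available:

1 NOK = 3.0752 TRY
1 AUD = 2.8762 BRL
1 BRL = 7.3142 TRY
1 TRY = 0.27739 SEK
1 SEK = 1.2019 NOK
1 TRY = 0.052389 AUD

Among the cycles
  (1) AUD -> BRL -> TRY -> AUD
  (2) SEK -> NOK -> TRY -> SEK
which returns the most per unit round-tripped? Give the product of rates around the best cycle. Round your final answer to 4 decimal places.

(1) 2.8762 × 7.3142 × 0.052389 = 1.10211
(2) 1.2019 × 3.0752 × 0.27739 = 1.02526
Highest is cycle (1) at 1.1021 (>1, arbitrage).

1.1021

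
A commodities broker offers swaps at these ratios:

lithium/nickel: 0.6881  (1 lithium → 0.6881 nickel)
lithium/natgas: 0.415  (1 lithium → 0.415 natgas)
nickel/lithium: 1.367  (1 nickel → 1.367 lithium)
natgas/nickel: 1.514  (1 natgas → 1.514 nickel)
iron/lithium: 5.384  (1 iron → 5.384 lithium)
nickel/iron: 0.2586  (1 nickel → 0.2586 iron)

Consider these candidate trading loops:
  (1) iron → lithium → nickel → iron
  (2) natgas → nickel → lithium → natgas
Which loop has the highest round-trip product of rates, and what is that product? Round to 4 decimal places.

0.9580

(1) 5.384 × 0.6881 × 0.2586 = 0.95804
(2) 1.514 × 1.367 × 0.415 = 0.85890
Highest is cycle (1) at 0.9580 (≤1, no arbitrage).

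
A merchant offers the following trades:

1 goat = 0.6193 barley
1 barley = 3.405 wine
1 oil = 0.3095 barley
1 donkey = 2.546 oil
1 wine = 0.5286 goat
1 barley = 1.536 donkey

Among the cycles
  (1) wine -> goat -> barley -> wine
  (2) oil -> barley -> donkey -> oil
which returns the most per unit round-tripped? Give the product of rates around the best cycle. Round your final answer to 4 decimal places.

(1) 0.5286 × 0.6193 × 3.405 = 1.11467
(2) 0.3095 × 1.536 × 2.546 = 1.21035
Highest is cycle (2) at 1.2103 (>1, arbitrage).

1.2103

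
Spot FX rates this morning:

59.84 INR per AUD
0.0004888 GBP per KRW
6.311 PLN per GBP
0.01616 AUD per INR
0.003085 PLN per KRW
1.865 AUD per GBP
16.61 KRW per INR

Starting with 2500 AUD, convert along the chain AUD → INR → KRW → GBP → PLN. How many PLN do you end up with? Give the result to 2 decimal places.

2500 AUD × 59.84 = 149600 INR
149600 INR × 16.61 = 2484856 KRW
2484856 KRW × 0.0004888 = 1214.5976128 GBP
1214.5976128 GBP × 6.311 = 7665.3255343808 PLN

7665.33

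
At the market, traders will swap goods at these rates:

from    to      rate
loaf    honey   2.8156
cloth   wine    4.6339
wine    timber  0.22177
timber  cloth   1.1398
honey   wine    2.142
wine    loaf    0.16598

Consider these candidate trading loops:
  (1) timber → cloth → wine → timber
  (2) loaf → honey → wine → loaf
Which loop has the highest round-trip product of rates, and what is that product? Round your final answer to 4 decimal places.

1.1713

(1) 1.1398 × 4.6339 × 0.22177 = 1.17133
(2) 2.8156 × 2.142 × 0.16598 = 1.00103
Highest is cycle (1) at 1.1713 (>1, arbitrage).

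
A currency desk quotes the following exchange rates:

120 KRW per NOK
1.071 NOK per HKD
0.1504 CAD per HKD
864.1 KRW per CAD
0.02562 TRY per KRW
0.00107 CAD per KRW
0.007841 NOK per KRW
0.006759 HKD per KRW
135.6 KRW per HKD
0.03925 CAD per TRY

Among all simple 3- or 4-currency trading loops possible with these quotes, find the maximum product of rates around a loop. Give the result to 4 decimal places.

KRW→HKD→CAD→KRW: 0.006759 × 0.1504 × 864.1 = 0.87840
TRY→CAD→KRW→TRY: 0.03925 × 864.1 × 0.02562 = 0.86893
NOK→KRW→HKD→NOK: 120 × 0.006759 × 1.071 = 0.86867
Maximum is KRW→HKD→CAD→KRW at 0.8784; no arbitrage — every cycle loses value.

0.8784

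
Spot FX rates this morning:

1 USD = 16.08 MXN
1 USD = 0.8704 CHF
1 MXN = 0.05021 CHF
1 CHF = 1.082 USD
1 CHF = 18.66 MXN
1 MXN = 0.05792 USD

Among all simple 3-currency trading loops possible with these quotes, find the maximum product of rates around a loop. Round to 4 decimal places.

0.9407

CHF→MXN→USD→CHF: 18.66 × 0.05792 × 0.8704 = 0.94072
CHF→USD→MXN→CHF: 1.082 × 16.08 × 0.05021 = 0.87358
Maximum is CHF→MXN→USD→CHF at 0.9407; no arbitrage — every cycle loses value.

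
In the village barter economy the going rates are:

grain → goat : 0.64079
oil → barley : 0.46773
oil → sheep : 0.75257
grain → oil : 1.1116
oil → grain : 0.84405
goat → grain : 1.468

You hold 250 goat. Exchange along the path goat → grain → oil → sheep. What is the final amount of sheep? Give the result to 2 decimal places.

250 goat × 1.468 = 367 grain
367 grain × 1.1116 = 407.9572 oil
407.9572 oil × 0.75257 = 307.016350004 sheep

307.02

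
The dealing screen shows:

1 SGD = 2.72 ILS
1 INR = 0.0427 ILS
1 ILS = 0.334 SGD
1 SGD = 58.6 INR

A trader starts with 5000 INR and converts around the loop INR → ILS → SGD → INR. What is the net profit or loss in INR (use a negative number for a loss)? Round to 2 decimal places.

-821.29

5000 INR × 0.0427 = 213.5 ILS
213.5 ILS × 0.334 = 71.309 SGD
71.309 SGD × 58.6 = 4178.7074 INR
Net change: 4178.7074 − 5000 = -821.2926 INR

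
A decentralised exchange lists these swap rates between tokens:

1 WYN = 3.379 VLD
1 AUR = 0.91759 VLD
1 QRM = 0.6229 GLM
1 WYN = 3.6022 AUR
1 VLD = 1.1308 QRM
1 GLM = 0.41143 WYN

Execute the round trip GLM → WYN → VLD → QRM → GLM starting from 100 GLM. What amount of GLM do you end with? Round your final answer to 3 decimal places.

97.924

100 GLM × 0.41143 = 41.143 WYN
41.143 WYN × 3.379 = 139.022197 VLD
139.022197 VLD × 1.1308 = 157.2063003676 QRM
157.2063003676 QRM × 0.6229 = 97.92380449897804 GLM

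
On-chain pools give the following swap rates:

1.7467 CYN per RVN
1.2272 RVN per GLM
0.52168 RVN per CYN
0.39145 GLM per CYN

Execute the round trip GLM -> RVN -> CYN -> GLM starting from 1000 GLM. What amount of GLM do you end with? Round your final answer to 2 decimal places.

1000 GLM × 1.2272 = 1227.2 RVN
1227.2 RVN × 1.7467 = 2143.55024 CYN
2143.55024 CYN × 0.39145 = 839.092741448 GLM

839.09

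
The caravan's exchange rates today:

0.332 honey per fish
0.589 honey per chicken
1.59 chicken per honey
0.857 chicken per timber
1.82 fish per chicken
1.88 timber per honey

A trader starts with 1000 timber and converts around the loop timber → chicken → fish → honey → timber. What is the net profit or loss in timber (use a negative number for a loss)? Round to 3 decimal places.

1000 timber × 0.857 = 857 chicken
857 chicken × 1.82 = 1559.74 fish
1559.74 fish × 0.332 = 517.83368 honey
517.83368 honey × 1.88 = 973.5273184 timber
Net change: 973.5273184 − 1000 = -26.4726816 timber

-26.473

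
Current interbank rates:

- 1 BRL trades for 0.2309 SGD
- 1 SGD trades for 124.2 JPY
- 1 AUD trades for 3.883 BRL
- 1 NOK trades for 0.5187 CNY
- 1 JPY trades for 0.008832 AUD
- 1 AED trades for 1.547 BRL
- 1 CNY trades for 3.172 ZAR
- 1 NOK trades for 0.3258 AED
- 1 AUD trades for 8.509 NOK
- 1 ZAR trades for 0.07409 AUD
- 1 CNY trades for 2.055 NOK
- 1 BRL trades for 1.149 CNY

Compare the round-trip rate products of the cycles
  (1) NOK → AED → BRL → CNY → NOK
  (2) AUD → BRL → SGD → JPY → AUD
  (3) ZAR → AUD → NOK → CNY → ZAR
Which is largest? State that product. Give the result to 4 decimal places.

(1) 0.3258 × 1.547 × 1.149 × 2.055 = 1.19007
(2) 3.883 × 0.2309 × 124.2 × 0.008832 = 0.98349
(3) 0.07409 × 8.509 × 0.5187 × 3.172 = 1.03726
Highest is cycle (1) at 1.1901 (>1, arbitrage).

1.1901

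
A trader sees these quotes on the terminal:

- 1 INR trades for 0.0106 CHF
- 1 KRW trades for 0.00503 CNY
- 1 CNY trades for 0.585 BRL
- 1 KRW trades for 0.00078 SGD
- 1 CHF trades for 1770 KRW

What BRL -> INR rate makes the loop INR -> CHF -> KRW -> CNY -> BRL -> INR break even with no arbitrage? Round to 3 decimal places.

Known legs of the cycle: 0.0106 × 1770 × 0.00503 × 0.585 = 0.0552081231
For no arbitrage the full-cycle product must be 1, so the missing rate is 1 / 0.0552081231 ≈ 18.11328.

18.113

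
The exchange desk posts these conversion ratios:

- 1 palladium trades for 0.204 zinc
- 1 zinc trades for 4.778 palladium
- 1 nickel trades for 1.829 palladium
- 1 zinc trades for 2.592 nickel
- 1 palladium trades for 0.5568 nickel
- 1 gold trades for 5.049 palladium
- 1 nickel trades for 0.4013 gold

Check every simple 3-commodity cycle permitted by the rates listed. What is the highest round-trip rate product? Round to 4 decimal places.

1.1282

gold→palladium→nickel→gold: 5.049 × 0.5568 × 0.4013 = 1.12817
nickel→palladium→zinc→nickel: 1.829 × 0.204 × 2.592 = 0.96712
Maximum is gold→palladium→nickel→gold at 1.1282; arbitrage exists.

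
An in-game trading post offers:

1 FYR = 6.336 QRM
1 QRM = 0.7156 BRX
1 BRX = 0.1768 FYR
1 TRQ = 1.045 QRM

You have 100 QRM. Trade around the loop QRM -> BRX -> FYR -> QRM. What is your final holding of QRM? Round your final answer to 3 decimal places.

80.162

100 QRM × 0.7156 = 71.56 BRX
71.56 BRX × 0.1768 = 12.651808 FYR
12.651808 FYR × 6.336 = 80.161855488 QRM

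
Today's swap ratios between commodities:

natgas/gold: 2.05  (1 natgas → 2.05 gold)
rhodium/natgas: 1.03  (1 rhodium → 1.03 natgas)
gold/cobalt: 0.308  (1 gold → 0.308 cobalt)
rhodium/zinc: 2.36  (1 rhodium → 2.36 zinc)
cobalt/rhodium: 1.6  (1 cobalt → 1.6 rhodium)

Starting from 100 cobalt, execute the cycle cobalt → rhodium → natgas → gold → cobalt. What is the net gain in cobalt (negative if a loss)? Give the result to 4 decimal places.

100 cobalt × 1.6 = 160 rhodium
160 rhodium × 1.03 = 164.8 natgas
164.8 natgas × 2.05 = 337.84 gold
337.84 gold × 0.308 = 104.05472 cobalt
Net change: 104.05472 − 100 = 4.05472 cobalt

4.0547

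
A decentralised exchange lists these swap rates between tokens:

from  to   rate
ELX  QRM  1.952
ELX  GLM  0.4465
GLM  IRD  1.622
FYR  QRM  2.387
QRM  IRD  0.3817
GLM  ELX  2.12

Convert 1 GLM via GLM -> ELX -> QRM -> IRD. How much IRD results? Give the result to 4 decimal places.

1.5796

1 GLM × 2.12 = 2.12 ELX
2.12 ELX × 1.952 = 4.13824 QRM
4.13824 QRM × 0.3817 = 1.579566208 IRD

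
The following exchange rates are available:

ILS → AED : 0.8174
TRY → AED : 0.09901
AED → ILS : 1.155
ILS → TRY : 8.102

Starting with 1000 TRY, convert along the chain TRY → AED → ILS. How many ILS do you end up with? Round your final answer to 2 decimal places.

114.36

1000 TRY × 0.09901 = 99.01 AED
99.01 AED × 1.155 = 114.35655 ILS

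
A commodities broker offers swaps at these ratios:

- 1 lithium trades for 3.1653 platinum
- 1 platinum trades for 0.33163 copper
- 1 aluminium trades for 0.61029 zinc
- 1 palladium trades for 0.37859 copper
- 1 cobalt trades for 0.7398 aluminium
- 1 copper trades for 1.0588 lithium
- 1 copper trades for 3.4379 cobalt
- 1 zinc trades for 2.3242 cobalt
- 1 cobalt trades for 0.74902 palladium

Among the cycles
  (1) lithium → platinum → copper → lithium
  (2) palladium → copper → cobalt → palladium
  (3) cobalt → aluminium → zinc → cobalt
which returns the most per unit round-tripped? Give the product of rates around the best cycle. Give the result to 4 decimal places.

(1) 3.1653 × 0.33163 × 1.0588 = 1.11143
(2) 0.37859 × 3.4379 × 0.74902 = 0.97489
(3) 0.7398 × 0.61029 × 2.3242 = 1.04936
Highest is cycle (1) at 1.1114 (>1, arbitrage).

1.1114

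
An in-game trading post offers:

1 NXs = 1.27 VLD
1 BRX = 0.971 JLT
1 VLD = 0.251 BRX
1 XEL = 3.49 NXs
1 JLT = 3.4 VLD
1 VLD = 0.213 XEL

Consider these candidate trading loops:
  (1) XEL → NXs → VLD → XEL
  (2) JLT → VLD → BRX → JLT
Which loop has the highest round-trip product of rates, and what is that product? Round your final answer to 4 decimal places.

(1) 3.49 × 1.27 × 0.213 = 0.94408
(2) 3.4 × 0.251 × 0.971 = 0.82865
Highest is cycle (1) at 0.9441 (≤1, no arbitrage).

0.9441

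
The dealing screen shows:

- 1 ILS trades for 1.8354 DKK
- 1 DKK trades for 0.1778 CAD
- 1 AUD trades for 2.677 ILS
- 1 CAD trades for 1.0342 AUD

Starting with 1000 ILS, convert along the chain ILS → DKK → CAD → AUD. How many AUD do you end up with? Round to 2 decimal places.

337.49

1000 ILS × 1.8354 = 1835.4 DKK
1835.4 DKK × 0.1778 = 326.33412 CAD
326.33412 CAD × 1.0342 = 337.494746904 AUD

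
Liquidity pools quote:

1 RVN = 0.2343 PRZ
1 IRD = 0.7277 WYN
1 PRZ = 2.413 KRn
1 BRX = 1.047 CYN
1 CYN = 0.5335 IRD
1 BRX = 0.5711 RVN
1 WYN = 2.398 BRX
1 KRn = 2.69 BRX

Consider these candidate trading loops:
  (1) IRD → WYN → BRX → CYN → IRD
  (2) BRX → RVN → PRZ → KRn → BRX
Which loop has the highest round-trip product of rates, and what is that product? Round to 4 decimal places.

0.9747

(1) 0.7277 × 2.398 × 1.047 × 0.5335 = 0.97473
(2) 0.5711 × 0.2343 × 2.413 × 2.69 = 0.86855
Highest is cycle (1) at 0.9747 (≤1, no arbitrage).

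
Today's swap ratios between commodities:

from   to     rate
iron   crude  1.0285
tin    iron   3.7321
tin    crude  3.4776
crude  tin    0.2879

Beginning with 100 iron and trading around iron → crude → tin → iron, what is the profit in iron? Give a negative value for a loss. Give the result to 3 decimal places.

100 iron × 1.0285 = 102.85 crude
102.85 crude × 0.2879 = 29.610515 tin
29.610515 tin × 3.7321 = 110.5094030315 iron
Net change: 110.5094030315 − 100 = 10.5094030315 iron

10.509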